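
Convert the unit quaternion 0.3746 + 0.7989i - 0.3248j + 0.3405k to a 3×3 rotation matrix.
[[0.5571, -0.7741, 0.3007], [-0.2639, -0.5084, -0.8197], [0.7874, 0.3773, -0.4875]]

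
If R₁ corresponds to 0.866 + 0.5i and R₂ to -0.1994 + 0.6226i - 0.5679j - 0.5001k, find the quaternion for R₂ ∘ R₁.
-0.484 + 0.4395i - 0.7419j - 0.1491k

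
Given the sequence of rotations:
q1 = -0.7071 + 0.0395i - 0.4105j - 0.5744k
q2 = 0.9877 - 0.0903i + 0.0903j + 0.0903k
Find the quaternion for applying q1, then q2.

q2 · q1 = -0.6059 + 0.0881i - 0.5176j - 0.5977k
-0.6059 + 0.0881i - 0.5176j - 0.5977k


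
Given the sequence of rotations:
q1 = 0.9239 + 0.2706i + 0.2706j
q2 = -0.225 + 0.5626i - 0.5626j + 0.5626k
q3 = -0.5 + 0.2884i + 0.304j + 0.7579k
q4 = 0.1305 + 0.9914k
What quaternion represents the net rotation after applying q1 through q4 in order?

q2 · q1 = -0.2079 + 0.3067i - 0.4284j + 0.8243k
q3 · q2 · q1 = -0.479 + 0.362i + 0.1457j - 0.7865k
q4 · q3 · q2 · q1 = 0.7172 - 0.0972i + 0.3779j - 0.5775k
0.7172 - 0.0972i + 0.3779j - 0.5775k


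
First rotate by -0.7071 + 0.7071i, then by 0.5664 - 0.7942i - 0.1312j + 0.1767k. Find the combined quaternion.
0.1611 + 0.9621i + 0.2177j - 0.0322k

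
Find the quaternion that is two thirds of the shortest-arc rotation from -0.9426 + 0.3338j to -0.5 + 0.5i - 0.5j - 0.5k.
-0.7952 + 0.3912i - 0.2482j - 0.3912k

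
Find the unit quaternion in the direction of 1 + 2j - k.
0.4082 + 0.8165j - 0.4082k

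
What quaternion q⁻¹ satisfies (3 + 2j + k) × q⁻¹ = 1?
0.2143 - 0.1429j - 0.0714k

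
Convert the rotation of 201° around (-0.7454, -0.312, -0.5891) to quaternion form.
-0.1822 - 0.7329i - 0.3068j - 0.5792k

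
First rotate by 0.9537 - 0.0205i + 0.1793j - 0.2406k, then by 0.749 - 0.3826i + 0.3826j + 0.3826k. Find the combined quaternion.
0.7299 - 0.5409i + 0.3993j + 0.1239k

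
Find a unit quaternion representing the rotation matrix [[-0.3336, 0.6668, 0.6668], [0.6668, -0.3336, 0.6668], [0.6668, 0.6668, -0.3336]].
0.5774i + 0.5774j + 0.5774k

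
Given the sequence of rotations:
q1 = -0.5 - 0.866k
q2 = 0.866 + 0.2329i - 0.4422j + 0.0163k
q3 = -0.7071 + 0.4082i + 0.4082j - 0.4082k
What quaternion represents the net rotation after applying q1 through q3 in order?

q2 · q1 = -0.4189 + 0.2665i + 0.4228j - 0.7581k
q3 · q2 · q1 = -0.2946 - 0.4963i - 0.2693j + 0.7708k
-0.2946 - 0.4963i - 0.2693j + 0.7708k


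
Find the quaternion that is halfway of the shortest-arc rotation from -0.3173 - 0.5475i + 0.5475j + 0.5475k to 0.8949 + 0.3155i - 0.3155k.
-0.6715 - 0.4781i + 0.3033j + 0.4781k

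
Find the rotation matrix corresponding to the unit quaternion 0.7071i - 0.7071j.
[[0, -1, 0], [-1, 0, 0], [0, 0, -1]]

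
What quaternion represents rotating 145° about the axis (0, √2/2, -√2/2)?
0.3007 + 0.6744j - 0.6744k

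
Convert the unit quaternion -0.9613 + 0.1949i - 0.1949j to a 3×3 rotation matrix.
[[0.924, -0.076, 0.3747], [-0.076, 0.924, 0.3747], [-0.3747, -0.3747, 0.8481]]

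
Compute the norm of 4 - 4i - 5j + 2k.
√61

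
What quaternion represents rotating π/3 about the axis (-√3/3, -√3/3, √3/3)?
0.866 - 0.2887i - 0.2887j + 0.2887k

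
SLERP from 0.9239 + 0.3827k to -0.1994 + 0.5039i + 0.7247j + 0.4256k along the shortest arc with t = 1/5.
0.9347 - 0.1537i - 0.221j + 0.2322k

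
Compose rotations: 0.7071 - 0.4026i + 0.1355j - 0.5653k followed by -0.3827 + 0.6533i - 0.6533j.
0.0809 + 0.9853i - 0.1445j + 0.0418k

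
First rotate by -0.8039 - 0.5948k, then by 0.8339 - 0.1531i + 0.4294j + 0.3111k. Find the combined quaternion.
-0.4853 - 0.1323i - 0.4363j - 0.7461k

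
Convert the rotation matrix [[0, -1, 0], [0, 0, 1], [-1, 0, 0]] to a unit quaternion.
0.5 - 0.5i + 0.5j + 0.5k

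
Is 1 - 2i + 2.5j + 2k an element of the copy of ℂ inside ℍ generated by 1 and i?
No. The quaternion 1 - 2i + 2.5j + 2k has j-coefficient y = 2.5 and k-coefficient z = 2, not both zero, so it does not lie in the complex subalgebra spanned by 1 and i.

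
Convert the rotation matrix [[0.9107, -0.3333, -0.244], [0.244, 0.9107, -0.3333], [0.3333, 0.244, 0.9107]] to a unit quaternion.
0.9659 + 0.1494i - 0.1494j + 0.1494k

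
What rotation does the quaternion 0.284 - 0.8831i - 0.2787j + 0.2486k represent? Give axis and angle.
axis = (-0.921, -0.2907, 0.2593), θ = 147°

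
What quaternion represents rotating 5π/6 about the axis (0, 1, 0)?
0.2588 + 0.9659j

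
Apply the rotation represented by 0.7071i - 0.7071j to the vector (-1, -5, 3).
(5, 1, -3)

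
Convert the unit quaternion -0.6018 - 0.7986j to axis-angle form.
axis = (0, -1, 0), θ = 254°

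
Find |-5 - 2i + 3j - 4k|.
√54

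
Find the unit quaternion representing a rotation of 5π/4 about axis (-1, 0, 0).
-0.3827 - 0.9239i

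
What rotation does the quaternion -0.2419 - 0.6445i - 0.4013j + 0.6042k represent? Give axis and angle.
axis = (-0.6642, -0.4136, 0.6227), θ = 208°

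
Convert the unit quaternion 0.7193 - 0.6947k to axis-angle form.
axis = (0, 0, -1), θ = 88°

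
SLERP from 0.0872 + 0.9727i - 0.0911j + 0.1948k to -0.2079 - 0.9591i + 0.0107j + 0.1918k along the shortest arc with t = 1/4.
0.1196 + 0.9853i - 0.072j + 0.0987k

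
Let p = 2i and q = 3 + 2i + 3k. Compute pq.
-4 + 6i - 6j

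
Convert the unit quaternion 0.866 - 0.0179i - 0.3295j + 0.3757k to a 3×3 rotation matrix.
[[0.5006, -0.6389, -0.5841], [0.6625, 0.7171, -0.2166], [0.5572, -0.2786, 0.7822]]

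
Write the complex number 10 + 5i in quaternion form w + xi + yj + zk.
10 + 5i + 0j + 0k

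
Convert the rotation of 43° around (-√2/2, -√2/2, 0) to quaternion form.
0.9304 - 0.2592i - 0.2592j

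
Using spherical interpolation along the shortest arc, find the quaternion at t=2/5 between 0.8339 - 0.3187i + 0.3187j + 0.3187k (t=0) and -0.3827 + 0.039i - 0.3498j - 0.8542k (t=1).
0.7011 - 0.2212i + 0.3567j + 0.5765k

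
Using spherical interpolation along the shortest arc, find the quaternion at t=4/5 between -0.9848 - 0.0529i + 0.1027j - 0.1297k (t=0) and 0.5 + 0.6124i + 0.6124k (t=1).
-0.6486 - 0.529i + 0.0236j - 0.5467k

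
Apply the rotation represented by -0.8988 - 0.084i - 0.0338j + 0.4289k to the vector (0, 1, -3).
(0.811, 1.158, -2.829)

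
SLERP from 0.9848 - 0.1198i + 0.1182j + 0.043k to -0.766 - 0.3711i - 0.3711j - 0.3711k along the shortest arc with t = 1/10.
0.9833 - 0.0693i + 0.1483j + 0.0795k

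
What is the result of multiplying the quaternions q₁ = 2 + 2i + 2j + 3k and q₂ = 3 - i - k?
11 + 2i + 5j + 9k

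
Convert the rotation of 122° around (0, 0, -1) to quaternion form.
0.4848 - 0.8746k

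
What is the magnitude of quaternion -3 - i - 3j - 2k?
√23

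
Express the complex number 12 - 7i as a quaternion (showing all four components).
12 - 7i + 0j + 0k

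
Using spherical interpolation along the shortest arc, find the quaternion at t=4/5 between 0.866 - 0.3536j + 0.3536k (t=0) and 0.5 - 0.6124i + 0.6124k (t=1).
0.6149 - 0.5133i - 0.0799j + 0.5933k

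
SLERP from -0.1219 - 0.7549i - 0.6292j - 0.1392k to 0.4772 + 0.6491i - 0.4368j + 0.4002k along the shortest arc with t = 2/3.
-0.4224 - 0.8243i + 0.0726j - 0.3699k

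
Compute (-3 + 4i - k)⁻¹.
-0.1154 - 0.1538i + 0.0385k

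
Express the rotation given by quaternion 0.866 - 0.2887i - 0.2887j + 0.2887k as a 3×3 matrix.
[[0.6666, -0.3333, -0.6667], [0.6667, 0.6666, 0.3333], [0.3333, -0.6667, 0.6666]]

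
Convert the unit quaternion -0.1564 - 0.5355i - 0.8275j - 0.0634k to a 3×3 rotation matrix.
[[-0.3776, 0.8664, 0.3267], [0.9061, 0.4184, -0.0626], [-0.1909, 0.2724, -0.943]]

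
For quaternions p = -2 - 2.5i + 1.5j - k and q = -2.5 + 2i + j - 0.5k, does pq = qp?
No: pq = 8 + 2.5i - 9j - 2k ≠ 8 + 2i - 2.5j + 9k = qp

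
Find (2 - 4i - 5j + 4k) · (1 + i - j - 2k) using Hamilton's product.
9 + 12i - 11j + 9k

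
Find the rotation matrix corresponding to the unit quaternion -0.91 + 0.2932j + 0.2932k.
[[0.6561, 0.5336, -0.5336], [-0.5336, 0.8281, 0.1719], [0.5336, 0.1719, 0.8281]]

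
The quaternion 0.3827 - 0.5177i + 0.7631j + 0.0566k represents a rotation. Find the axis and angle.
axis = (-0.5604, 0.826, 0.0613), θ = 3π/4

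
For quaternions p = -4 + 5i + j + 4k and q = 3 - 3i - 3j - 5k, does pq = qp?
No: pq = 26 + 34i + 28j + 20k ≠ 26 + 20i + 2j + 44k = qp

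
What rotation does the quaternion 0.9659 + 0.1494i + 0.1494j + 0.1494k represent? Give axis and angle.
axis = (√3/3, √3/3, √3/3), θ = π/6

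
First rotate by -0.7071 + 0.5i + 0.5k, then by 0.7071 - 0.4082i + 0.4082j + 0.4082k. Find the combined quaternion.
-0.5 + 0.8463i + 0.1196j - 0.1392k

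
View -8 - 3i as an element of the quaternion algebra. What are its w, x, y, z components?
-8 - 3i + 0j + 0k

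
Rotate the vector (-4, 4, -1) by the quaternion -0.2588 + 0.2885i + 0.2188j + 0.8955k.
(4.754, -2.273, -2.287)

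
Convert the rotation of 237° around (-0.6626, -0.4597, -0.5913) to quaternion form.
-0.4772 - 0.5823i - 0.404j - 0.5196k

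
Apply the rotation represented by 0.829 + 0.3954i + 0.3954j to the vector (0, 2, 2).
(1.937, 0.063, 2.06)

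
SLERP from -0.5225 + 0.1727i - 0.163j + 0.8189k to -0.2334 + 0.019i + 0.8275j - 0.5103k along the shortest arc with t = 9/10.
0.1544 + 0.0037i - 0.7985j + 0.5819k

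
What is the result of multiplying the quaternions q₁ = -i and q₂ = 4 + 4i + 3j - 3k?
4 - 4i - 3j - 3k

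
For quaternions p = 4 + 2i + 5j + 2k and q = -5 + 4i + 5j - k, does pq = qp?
No: pq = -51 - 9i + 5j - 24k ≠ -51 + 21i - 15j - 4k = qp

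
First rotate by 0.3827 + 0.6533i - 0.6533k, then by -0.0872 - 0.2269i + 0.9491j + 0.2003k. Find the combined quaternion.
0.2457 - 0.7638i + 0.3458j - 0.4864k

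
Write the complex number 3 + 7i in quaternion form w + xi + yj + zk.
3 + 7i + 0j + 0k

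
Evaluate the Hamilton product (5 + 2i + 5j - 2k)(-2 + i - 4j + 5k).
18 + 18i - 42j + 16k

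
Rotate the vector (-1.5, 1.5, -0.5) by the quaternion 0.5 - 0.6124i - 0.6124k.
(0.169, -0.138, -2.169)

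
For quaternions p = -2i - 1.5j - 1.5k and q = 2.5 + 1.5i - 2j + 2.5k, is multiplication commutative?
No: pq = 3.75 - 11.75i - j + 2.5k ≠ 3.75 + 1.75i - 6.5j - 10k = qp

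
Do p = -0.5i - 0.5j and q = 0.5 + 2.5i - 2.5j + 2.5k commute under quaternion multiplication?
No: pq = -1.5i + j + 2.5k ≠ i - 1.5j - 2.5k = qp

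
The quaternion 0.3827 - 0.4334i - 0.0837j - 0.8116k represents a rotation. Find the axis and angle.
axis = (-0.4691, -0.0906, -0.8785), θ = 3π/4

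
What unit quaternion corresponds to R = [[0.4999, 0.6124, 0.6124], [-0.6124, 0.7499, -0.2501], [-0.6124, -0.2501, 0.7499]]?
0.866 + 0.3536j - 0.3536k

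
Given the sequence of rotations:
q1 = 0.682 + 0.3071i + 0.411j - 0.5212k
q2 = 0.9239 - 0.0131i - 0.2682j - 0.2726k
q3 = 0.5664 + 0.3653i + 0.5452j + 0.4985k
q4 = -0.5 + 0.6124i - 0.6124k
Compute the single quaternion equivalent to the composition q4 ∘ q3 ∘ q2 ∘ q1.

q2 · q1 = 0.6023 + 0.5266i + 0.1063j - 0.5905k
q3 · q2 · q1 = 0.3852 + 0.1434i + 0.8668j - 0.2825k
q4 · q3 · q2 · q1 = -0.4534 + 0.695i - 0.3482j + 0.4362k
-0.4534 + 0.695i - 0.3482j + 0.4362k


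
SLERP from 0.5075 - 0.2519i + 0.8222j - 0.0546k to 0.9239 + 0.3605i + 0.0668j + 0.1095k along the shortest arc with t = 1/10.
0.5924 - 0.1919i + 0.7815j - 0.0377k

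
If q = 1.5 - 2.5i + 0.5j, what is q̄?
1.5 + 2.5i - 0.5j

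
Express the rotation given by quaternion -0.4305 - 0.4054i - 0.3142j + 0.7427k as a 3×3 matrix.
[[-0.3006, 0.8942, -0.3317], [-0.3847, -0.4319, -0.8158], [-0.8727, -0.1177, 0.4739]]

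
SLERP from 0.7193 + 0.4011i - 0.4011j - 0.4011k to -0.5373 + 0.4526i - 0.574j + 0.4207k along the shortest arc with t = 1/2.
0.8309 - 0.0341i + 0.1143j - 0.5434k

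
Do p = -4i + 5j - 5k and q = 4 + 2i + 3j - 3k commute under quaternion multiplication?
No: pq = -22 - 16i - 2j - 42k ≠ -22 - 16i + 42j + 2k = qp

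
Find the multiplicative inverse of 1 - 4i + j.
0.0556 + 0.2222i - 0.0556j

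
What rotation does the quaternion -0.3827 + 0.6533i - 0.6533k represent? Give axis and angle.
axis = (√2/2, 0, -√2/2), θ = 5π/4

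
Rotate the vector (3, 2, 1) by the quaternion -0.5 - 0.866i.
(3, -1.866, 1.232)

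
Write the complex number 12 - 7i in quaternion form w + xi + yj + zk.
12 - 7i + 0j + 0k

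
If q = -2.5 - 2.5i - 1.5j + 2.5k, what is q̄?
-2.5 + 2.5i + 1.5j - 2.5k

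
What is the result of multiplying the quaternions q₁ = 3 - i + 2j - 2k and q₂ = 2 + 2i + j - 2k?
2 + 2i + j - 15k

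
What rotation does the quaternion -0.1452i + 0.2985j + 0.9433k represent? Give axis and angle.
axis = (-0.1452, 0.2985, 0.9433), θ = π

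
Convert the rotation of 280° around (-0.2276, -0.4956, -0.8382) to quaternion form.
-0.766 - 0.1463i - 0.3186j - 0.5388k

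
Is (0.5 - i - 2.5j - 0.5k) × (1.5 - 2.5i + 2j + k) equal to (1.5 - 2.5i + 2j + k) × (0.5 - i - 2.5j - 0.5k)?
No: pq = 3.75 - 4.25i - 0.5j - 8.5k ≠ 3.75 - 1.25i - 5j + 8k = qp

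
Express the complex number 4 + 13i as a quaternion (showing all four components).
4 + 13i + 0j + 0k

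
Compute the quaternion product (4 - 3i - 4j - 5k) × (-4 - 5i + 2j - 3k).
-38 + 14i + 40j - 18k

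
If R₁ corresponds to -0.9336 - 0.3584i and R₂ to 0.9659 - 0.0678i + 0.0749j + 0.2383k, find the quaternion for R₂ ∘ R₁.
-0.9261 - 0.2829i - 0.1553j - 0.1956k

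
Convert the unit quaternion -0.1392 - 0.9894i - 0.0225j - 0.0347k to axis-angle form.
axis = (-0.9991, -0.0227, -0.035), θ = 196°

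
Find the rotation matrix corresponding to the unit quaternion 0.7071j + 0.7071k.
[[-1, 0, 0], [0, 0, 1], [0, 1, 0]]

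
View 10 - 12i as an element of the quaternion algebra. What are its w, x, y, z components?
10 - 12i + 0j + 0k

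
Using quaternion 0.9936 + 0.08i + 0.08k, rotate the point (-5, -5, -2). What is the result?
(-4.167, -5.349, -2.833)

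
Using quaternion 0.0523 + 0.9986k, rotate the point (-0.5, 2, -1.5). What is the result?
(0.288, -2.041, -1.5)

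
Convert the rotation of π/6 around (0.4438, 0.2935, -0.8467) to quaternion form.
0.9659 + 0.1149i + 0.076j - 0.2191k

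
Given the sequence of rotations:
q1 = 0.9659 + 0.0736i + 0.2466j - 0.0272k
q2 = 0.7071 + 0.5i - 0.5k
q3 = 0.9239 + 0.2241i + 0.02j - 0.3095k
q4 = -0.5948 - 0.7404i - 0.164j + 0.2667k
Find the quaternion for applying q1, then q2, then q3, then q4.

q2 · q1 = 0.6326 + 0.6583i + 0.1512j - 0.3789k
q3 · q2 · q1 = 0.3166 + 0.7892i + 0.0335j - 0.5251k
q4 · q3 · q2 · q1 = 0.5415 - 0.6266i - 0.2502j + 0.5014k
0.5415 - 0.6266i - 0.2502j + 0.5014k


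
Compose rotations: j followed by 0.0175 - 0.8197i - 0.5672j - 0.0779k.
0.5672 + 0.0779i + 0.0175j - 0.8197k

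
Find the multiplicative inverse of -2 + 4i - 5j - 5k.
-0.0286 - 0.0571i + 0.0714j + 0.0714k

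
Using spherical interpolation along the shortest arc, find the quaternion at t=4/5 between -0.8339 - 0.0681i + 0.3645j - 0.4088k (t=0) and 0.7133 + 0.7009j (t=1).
-0.8446 - 0.0176i - 0.5247j - 0.1054k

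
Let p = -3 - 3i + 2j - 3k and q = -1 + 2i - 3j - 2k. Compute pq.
9 - 16i - 5j + 14k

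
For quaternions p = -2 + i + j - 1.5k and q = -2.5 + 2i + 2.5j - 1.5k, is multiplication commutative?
No: pq = -1.75 - 4.25i - 9j + 7.25k ≠ -1.75 - 8.75i - 6j + 6.25k = qp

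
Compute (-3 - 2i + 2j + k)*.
-3 + 2i - 2j - k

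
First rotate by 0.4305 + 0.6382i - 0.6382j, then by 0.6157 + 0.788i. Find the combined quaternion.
-0.2378 + 0.7322i - 0.3929j - 0.5029k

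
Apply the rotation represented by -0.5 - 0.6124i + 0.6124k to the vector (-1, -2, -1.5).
(-0.35, 2.531, -0.85)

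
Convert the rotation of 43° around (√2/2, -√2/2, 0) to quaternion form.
0.9304 + 0.2592i - 0.2592j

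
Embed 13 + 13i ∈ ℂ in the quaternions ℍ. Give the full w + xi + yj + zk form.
13 + 13i + 0j + 0k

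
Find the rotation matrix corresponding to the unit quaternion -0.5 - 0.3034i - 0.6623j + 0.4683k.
[[-0.3159, 0.8702, 0.3781], [-0.0664, 0.3773, -0.9237], [-0.9465, -0.3169, -0.0614]]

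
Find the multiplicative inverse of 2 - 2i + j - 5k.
0.0588 + 0.0588i - 0.0294j + 0.1471k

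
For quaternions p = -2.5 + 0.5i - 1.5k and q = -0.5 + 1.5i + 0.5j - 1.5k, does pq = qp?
No: pq = -1.75 - 3.25i - 2.75j + 4.75k ≠ -1.75 - 4.75i + 0.25j + 4.25k = qp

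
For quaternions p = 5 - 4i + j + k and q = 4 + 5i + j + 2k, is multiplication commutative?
No: pq = 37 + 10i + 22j + 5k ≠ 37 + 8i - 4j + 23k = qp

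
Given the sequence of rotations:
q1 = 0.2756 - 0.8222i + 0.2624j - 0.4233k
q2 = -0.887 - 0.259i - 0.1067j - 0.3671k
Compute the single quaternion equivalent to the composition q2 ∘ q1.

q2 · q1 = -0.5848 + 0.7994i - 0.07j + 0.1186k
-0.5848 + 0.7994i - 0.07j + 0.1186k


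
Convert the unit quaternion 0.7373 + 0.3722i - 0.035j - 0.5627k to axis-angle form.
axis = (0.5509, -0.0518, -0.8329), θ = 85°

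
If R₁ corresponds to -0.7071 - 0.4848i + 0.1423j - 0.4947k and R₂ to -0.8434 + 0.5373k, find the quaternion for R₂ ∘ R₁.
0.8622 + 0.3324i - 0.3805j + 0.0373k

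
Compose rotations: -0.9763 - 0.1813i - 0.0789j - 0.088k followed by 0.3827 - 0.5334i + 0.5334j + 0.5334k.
-0.3813 + 0.4465i - 0.6946j - 0.4156k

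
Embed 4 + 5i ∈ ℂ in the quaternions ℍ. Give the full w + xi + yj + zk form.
4 + 5i + 0j + 0k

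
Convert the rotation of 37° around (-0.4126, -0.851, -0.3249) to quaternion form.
0.9483 - 0.1309i - 0.27j - 0.1031k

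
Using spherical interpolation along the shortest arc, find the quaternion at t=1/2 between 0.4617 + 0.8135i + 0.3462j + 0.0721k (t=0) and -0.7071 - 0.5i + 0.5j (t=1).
0.6617 + 0.7436i - 0.0871j + 0.0408k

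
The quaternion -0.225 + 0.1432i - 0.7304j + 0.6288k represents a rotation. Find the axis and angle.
axis = (0.147, -0.7496, 0.6453), θ = 206°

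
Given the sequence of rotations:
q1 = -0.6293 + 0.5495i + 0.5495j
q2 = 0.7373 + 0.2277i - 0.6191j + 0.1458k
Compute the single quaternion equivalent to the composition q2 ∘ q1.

q2 · q1 = -0.2489 + 0.1817i + 0.8749j + 0.3736k
-0.2489 + 0.1817i + 0.8749j + 0.3736k


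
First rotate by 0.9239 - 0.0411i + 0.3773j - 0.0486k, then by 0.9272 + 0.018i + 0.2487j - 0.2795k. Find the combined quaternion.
0.75 + 0.0719i + 0.592j - 0.2863k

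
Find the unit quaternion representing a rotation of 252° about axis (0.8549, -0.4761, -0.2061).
-0.5878 + 0.6916i - 0.3852j - 0.1667k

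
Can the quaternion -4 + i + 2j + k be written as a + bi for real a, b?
No. The quaternion -4 + i + 2j + k has j-coefficient y = 2 and k-coefficient z = 1, not both zero, so it does not lie in the complex subalgebra spanned by 1 and i.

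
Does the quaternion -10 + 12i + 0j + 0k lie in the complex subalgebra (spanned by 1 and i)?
Yes. The quaternion -10 + 12i has j- and k-coefficients y = z = 0, so it lies in the complex subalgebra spanned by 1 and i.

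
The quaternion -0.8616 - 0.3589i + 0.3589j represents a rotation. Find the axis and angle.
axis = (-√2/2, √2/2, 0), θ = 299°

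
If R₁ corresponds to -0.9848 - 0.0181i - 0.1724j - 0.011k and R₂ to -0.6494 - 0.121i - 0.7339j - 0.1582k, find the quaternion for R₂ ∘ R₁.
0.5091 + 0.1117i + 0.8362j + 0.1705k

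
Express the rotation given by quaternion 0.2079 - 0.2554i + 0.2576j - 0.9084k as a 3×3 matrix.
[[-0.7831, 0.2461, 0.5711], [-0.5093, -0.7808, -0.3618], [0.3569, -0.5742, 0.7368]]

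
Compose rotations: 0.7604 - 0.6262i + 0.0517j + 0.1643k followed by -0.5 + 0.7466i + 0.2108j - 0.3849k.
0.1397 + 0.9353i + 0.2528j - 0.2042k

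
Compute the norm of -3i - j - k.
√11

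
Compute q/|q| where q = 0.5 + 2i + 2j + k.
0.1644 + 0.6576i + 0.6576j + 0.3288k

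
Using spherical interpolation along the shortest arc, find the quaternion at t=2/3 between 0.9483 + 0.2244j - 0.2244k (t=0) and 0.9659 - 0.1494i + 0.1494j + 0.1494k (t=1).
0.9785 - 0.1012i + 0.1779j + 0.0245k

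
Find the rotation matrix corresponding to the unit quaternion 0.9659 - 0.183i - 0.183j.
[[0.933, 0.067, -0.3535], [0.067, 0.933, 0.3535], [0.3535, -0.3535, 0.866]]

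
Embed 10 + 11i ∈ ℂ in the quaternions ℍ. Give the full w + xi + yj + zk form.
10 + 11i + 0j + 0k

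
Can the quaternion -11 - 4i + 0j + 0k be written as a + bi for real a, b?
Yes. The quaternion -11 - 4i has j- and k-coefficients y = z = 0, so it lies in the complex subalgebra spanned by 1 and i.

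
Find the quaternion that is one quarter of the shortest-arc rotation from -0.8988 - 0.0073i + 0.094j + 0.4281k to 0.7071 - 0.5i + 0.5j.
-0.9262 + 0.1386i - 0.0689j + 0.3438k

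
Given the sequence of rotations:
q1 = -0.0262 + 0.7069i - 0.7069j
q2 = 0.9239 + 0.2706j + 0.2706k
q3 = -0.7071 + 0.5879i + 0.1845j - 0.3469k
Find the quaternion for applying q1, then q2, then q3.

q2 · q1 = 0.1671 + 0.8444i - 0.4689j - 0.1984k
q3 · q2 · q1 = -0.5969 - 0.6981i + 0.1861j - 0.3491k
-0.5969 - 0.6981i + 0.1861j - 0.3491k


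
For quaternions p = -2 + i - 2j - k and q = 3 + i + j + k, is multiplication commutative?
No: pq = -4 - 10j - 2k ≠ -4 + 2i - 6j - 8k = qp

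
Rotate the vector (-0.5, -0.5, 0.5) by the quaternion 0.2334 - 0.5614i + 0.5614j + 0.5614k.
(0.392, 0.761, 0.132)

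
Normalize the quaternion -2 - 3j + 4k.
-0.3714 - 0.5571j + 0.7428k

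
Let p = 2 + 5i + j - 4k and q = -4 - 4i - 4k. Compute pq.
-4 - 32i + 32j + 12k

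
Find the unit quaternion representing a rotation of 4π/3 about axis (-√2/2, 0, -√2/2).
-0.5 - 0.6124i - 0.6124k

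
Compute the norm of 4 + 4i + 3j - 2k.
√45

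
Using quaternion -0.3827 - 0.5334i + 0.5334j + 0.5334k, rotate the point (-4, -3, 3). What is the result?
(-1.897, 4.806, -2.703)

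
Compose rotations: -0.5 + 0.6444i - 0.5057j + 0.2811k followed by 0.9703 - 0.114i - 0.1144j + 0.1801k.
-0.5202 + 0.7412i - 0.2854j + 0.3141k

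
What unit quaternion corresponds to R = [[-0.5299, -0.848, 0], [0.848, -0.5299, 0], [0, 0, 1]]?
0.4848 + 0.8746k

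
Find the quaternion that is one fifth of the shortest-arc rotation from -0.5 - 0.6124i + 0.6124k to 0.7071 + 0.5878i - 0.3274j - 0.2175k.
-0.5566 - 0.6231i + 0.0689j + 0.5452k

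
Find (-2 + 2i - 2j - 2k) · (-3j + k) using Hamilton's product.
-4 - 8i + 4j - 8k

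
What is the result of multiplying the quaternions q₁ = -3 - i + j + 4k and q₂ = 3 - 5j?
-4 + 17i + 18j + 17k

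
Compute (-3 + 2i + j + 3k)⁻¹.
-0.1304 - 0.087i - 0.0435j - 0.1304k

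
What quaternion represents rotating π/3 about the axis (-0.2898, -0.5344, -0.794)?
0.866 - 0.1449i - 0.2672j - 0.397k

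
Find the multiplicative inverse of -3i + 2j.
0.2308i - 0.1538j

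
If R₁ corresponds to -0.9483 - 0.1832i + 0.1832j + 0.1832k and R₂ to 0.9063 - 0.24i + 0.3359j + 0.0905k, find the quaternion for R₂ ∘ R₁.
-0.9815 + 0.1065i - 0.1251j + 0.0978k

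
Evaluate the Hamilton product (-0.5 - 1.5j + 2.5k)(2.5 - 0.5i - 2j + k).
-6.75 + 3.75i - 4j + 5k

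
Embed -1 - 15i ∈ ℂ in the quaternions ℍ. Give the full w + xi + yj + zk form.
-1 - 15i + 0j + 0k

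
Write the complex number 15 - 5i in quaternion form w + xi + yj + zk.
15 - 5i + 0j + 0k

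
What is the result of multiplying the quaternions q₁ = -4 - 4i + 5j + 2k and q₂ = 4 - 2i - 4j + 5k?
-14 + 25i + 52j + 14k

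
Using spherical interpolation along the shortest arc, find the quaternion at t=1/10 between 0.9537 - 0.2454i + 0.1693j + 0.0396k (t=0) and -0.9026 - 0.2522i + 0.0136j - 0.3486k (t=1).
0.9657 - 0.1968i + 0.1529j + 0.0733k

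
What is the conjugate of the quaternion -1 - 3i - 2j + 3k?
-1 + 3i + 2j - 3k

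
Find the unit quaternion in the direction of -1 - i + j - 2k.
-0.378 - 0.378i + 0.378j - 0.7559k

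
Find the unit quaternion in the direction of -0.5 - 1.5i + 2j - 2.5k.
-0.14 - 0.4201i + 0.5601j - 0.7001k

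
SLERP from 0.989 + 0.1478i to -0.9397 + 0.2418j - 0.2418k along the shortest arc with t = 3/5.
0.9762 + 0.0603i - 0.1473j + 0.1473k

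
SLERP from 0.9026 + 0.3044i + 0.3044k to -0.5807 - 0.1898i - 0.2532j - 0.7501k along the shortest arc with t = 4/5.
0.6682 + 0.2204i + 0.2075j + 0.6796k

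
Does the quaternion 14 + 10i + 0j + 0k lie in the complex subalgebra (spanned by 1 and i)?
Yes. The quaternion 14 + 10i has j- and k-coefficients y = z = 0, so it lies in the complex subalgebra spanned by 1 and i.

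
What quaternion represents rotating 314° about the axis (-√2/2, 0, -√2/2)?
-0.9205 - 0.2763i - 0.2763k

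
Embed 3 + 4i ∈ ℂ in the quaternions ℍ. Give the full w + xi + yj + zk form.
3 + 4i + 0j + 0k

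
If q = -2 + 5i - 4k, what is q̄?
-2 - 5i + 4k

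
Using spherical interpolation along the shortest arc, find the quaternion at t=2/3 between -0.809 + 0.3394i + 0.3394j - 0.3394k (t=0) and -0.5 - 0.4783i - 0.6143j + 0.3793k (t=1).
0.0344 + 0.561i + 0.6748j - 0.4782k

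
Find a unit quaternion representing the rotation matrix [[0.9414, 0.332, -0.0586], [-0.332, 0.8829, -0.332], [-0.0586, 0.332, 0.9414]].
0.9703 + 0.1711i - 0.1711k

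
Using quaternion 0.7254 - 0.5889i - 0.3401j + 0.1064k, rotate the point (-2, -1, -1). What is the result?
(-1.12, -2.176, 0.115)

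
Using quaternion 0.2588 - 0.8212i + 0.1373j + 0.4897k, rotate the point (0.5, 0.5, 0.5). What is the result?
(-0.365, -0.12, -0.776)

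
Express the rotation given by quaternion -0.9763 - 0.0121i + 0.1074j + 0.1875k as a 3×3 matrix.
[[0.9066, 0.3635, -0.2142], [-0.3687, 0.9294, 0.0166], [0.2052, 0.0639, 0.9766]]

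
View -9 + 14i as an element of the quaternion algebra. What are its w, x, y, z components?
-9 + 14i + 0j + 0k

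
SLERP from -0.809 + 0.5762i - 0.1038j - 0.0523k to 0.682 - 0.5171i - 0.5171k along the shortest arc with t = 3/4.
-0.7399 + 0.5512i - 0.0275j + 0.3847k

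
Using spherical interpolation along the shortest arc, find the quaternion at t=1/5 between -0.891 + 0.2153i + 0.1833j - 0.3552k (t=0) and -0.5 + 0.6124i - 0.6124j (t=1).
-0.8909 + 0.335i + 0.009j - 0.3066k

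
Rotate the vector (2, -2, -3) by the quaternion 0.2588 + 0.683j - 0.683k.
(-3.5, 1.958, 0.958)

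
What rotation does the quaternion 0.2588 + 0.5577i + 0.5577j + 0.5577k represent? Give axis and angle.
axis = (√3/3, √3/3, √3/3), θ = 5π/6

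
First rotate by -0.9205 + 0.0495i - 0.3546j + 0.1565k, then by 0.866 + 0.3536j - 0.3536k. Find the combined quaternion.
-0.6164 - 0.0272i - 0.6501j + 0.4435k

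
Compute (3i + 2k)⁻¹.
-0.2308i - 0.1538k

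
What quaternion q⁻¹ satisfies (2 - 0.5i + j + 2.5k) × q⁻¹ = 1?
0.1739 + 0.0435i - 0.087j - 0.2174k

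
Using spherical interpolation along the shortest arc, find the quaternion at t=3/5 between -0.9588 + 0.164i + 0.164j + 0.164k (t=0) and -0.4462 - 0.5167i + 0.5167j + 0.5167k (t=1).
-0.75 - 0.2728i + 0.4261j + 0.4261k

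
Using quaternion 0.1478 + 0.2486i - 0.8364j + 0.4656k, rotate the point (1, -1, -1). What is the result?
(-0.263, 0.131, 1.707)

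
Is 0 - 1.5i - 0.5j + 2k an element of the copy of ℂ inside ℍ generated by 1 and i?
No. The quaternion -1.5i - 0.5j + 2k has j-coefficient y = -0.5 and k-coefficient z = 2, not both zero, so it does not lie in the complex subalgebra spanned by 1 and i.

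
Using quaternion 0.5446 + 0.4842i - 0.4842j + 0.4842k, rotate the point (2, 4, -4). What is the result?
(-3.627, 4.351, 1.978)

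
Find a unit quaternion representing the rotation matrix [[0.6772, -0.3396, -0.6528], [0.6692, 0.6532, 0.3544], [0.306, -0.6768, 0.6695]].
0.866 - 0.2977i - 0.2768j + 0.2912k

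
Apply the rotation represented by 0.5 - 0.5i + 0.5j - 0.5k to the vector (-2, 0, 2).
(2, 2, 0)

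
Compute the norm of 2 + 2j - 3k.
√17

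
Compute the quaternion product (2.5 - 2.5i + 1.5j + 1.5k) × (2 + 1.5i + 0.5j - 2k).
11 - 5i + 1.5j - 5.5k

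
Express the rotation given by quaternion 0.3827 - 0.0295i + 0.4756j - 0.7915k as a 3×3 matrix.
[[-0.7053, 0.5778, 0.4107], [-0.6339, -0.2547, -0.7303], [-0.3173, -0.7755, 0.5459]]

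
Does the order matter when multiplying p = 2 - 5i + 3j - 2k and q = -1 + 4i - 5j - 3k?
Yes: pq = 27 - 6i - 36j + 9k ≠ 27 + 32i + 10j - 17k = qp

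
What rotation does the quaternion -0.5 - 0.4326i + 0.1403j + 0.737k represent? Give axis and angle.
axis = (-0.4995, 0.162, 0.851), θ = 4π/3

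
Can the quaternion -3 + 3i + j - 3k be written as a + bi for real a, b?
No. The quaternion -3 + 3i + j - 3k has j-coefficient y = 1 and k-coefficient z = -3, not both zero, so it does not lie in the complex subalgebra spanned by 1 and i.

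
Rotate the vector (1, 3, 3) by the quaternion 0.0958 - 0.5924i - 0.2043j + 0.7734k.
(-2.865, -2.912, -1.522)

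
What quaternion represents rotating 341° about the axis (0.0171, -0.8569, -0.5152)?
-0.9863 + 0.0028i - 0.1414j - 0.085k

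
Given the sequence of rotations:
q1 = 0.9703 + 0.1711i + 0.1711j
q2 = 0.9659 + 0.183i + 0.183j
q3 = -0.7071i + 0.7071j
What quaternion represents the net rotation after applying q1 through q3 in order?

q2 · q1 = 0.8746 + 0.3428i + 0.3428j
q3 · q2 · q1 = -0.6184i + 0.6184j - 0.4848k
-0.6184i + 0.6184j - 0.4848k


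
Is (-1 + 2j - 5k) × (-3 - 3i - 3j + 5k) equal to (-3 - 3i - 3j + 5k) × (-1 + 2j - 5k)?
No: pq = 34 - 2i + 12j + 16k ≠ 34 + 8i - 18j + 4k = qp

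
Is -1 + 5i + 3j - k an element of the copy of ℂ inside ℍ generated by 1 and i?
No. The quaternion -1 + 5i + 3j - k has j-coefficient y = 3 and k-coefficient z = -1, not both zero, so it does not lie in the complex subalgebra spanned by 1 and i.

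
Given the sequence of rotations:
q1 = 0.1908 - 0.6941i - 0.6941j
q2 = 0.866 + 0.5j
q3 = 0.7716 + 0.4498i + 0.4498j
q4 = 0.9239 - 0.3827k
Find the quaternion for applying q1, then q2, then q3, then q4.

q2 · q1 = 0.5123 - 0.6011i - 0.5057j + 0.3471k
q3 · q2 · q1 = 0.8931 - 0.0773i - 0.3159j + 0.3107k
q4 · q3 · q2 · q1 = 0.944 - 0.1923i - 0.2623j - 0.0547k
0.944 - 0.1923i - 0.2623j - 0.0547k


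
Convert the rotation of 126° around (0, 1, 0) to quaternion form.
0.454 + 0.891j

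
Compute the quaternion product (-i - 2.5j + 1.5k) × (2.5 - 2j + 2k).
-8 - 4.5i - 4.25j + 5.75k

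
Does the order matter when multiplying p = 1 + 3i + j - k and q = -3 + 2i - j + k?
Yes: pq = -7 - 7i - 9j - k ≠ -7 - 7i + j + 9k = qp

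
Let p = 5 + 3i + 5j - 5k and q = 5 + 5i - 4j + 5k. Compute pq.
55 + 45i - 35j - 37k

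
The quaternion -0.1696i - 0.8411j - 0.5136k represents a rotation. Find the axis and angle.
axis = (-0.1696, -0.8411, -0.5136), θ = π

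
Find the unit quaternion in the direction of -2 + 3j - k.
-0.5345 + 0.8018j - 0.2673k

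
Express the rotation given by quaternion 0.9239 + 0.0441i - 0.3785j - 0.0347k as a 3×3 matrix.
[[0.7111, 0.0307, -0.7025], [-0.0975, 0.9937, -0.0552], [0.6963, 0.1078, 0.7096]]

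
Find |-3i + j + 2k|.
√14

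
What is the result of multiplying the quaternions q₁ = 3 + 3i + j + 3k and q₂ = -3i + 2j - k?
10 - 16i + 6k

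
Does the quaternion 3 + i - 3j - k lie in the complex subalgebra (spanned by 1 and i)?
No. The quaternion 3 + i - 3j - k has j-coefficient y = -3 and k-coefficient z = -1, not both zero, so it does not lie in the complex subalgebra spanned by 1 and i.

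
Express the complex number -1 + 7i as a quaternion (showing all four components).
-1 + 7i + 0j + 0k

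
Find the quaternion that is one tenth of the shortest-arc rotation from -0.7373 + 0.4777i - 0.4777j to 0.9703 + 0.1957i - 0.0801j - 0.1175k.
-0.7969 + 0.4203i - 0.4337j + 0.0137k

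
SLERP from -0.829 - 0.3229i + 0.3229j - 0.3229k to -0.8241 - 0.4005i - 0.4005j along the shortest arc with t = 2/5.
-0.8985 - 0.385i + 0.0322j - 0.2086k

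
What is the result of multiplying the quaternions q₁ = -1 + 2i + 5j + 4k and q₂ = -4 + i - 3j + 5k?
-3 + 28i - 23j - 32k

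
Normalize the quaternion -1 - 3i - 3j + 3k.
-0.189 - 0.5669i - 0.5669j + 0.5669k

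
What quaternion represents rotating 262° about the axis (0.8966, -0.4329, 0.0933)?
-0.6561 + 0.6767i - 0.3267j + 0.0704k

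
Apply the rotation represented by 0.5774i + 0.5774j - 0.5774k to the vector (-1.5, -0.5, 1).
(-0.5, -1.5, 1)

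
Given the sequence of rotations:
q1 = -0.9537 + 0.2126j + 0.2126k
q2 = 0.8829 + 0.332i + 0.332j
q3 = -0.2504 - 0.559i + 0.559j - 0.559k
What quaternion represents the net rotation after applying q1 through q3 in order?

q2 · q1 = -0.9126 - 0.246i - 0.1995j + 0.2583k
q3 · q2 · q1 = 0.3469 + 0.6046i - 0.1783j + 0.6945k
0.3469 + 0.6046i - 0.1783j + 0.6945k


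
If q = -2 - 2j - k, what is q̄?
-2 + 2j + k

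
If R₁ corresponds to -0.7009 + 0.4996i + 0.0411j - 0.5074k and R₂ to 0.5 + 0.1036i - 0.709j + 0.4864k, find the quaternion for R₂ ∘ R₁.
-0.1263 + 0.5169i + 0.8131j - 0.2361k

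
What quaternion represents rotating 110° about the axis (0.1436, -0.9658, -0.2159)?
0.5736 + 0.1176i - 0.7911j - 0.1769k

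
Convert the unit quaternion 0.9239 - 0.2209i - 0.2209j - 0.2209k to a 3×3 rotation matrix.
[[0.8048, 0.5058, -0.3106], [-0.3106, 0.8048, 0.5058], [0.5058, -0.3106, 0.8048]]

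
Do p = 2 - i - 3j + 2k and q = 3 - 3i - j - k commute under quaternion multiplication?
No: pq = 2 - 4i - 18j - 4k ≠ 2 - 14i - 4j + 12k = qp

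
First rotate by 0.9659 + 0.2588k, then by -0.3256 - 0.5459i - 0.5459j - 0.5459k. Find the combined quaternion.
-0.1732 - 0.6686i - 0.386j - 0.6116k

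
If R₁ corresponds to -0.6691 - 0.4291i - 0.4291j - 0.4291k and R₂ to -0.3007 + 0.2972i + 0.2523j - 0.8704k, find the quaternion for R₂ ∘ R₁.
0.0635 - 0.5516i + 0.4612j + 0.6921k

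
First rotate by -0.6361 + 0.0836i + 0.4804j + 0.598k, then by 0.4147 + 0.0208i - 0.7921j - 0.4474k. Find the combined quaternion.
0.3825 - 0.2373i + 0.6532j + 0.6088k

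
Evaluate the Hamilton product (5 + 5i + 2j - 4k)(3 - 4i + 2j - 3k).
19 - 3i + 47j - 9k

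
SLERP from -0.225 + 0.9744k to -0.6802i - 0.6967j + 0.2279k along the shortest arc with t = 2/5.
-0.1668 - 0.3579i - 0.3666j + 0.8424k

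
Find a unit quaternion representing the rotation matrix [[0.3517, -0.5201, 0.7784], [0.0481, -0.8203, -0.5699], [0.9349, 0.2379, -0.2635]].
0.2588 + 0.7803i - 0.1512j + 0.5489k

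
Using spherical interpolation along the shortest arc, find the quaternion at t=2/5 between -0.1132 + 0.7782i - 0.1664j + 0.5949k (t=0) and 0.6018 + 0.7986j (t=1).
-0.4043 + 0.5814i - 0.5486j + 0.4445k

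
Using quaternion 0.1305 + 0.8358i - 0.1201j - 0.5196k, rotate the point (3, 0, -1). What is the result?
(2.193, -0.916, -2.086)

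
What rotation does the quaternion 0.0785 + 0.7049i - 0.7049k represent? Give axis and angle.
axis = (√2/2, 0, -√2/2), θ = 171°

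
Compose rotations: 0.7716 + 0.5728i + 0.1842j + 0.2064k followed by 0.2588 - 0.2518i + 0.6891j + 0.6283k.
0.0873 - 0.0196i + 0.9912j + 0.0971k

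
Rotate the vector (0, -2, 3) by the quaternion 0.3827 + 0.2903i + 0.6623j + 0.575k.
(2.633, 1.278, -2.105)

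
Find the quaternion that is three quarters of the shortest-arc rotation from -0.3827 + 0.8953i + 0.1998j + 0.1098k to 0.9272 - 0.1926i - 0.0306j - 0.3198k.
-0.8583 + 0.4155i + 0.0827j + 0.2896k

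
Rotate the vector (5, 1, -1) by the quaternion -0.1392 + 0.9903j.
(-4.531, 1, 2.34)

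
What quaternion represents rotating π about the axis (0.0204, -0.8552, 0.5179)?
0.0204i - 0.8552j + 0.5179k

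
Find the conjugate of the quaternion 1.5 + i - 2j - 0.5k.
1.5 - i + 2j + 0.5k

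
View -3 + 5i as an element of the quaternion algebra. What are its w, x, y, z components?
-3 + 5i + 0j + 0k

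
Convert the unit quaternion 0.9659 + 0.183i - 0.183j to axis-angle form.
axis = (√2/2, -√2/2, 0), θ = π/6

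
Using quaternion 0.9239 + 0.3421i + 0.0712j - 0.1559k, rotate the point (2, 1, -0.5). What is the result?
(2.207, 0.566, -0.244)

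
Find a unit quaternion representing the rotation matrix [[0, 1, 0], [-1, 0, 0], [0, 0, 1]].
0.7071 - 0.7071k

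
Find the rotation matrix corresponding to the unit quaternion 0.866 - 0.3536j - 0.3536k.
[[0.4999, 0.6124, -0.6124], [-0.6124, 0.7499, 0.2501], [0.6124, 0.2501, 0.7499]]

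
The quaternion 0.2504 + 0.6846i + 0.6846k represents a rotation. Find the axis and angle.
axis = (√2/2, 0, √2/2), θ = 151°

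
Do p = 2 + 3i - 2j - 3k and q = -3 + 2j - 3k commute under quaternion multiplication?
No: pq = -11 + 3i + 19j + 9k ≠ -11 - 21i + j - 3k = qp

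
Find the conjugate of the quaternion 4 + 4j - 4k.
4 - 4j + 4k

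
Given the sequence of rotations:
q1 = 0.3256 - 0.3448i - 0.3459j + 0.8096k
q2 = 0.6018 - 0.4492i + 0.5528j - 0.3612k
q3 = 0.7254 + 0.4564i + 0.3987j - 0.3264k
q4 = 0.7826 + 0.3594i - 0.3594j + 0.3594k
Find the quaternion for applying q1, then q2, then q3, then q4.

q2 · q1 = 0.5247 - 0.0312i + 0.46j + 0.7156k
q3 · q2 · q1 = 0.445 + 0.6523i + 0.2265j + 0.5702k
q4 · q3 · q2 · q1 = -0.0097 + 0.3841i + 0.0468j + 0.922k
-0.0097 + 0.3841i + 0.0468j + 0.922k


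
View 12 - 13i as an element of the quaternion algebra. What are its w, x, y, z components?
12 - 13i + 0j + 0k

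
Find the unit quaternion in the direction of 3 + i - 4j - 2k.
0.5477 + 0.1826i - 0.7303j - 0.3651k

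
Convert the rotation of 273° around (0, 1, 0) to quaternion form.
-0.7254 + 0.6884j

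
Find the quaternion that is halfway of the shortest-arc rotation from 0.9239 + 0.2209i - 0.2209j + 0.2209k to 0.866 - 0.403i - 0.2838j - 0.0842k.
0.9553 - 0.0972i - 0.2694j + 0.073k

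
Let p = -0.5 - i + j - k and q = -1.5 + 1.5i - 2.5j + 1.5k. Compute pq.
6.25 - 0.25i - 0.25j + 1.75k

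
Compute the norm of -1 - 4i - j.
√18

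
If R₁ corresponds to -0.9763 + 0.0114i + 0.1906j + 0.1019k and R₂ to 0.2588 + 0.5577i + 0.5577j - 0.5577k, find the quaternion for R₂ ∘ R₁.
-0.3085 - 0.3784i - 0.5583j + 0.6708k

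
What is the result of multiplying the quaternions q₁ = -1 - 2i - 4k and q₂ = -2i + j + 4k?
12 + 6i + 15j - 6k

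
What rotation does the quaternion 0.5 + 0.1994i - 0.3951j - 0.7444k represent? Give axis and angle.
axis = (0.2302, -0.4562, -0.8596), θ = 2π/3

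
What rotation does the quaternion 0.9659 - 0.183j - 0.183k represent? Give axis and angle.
axis = (0, -√2/2, -√2/2), θ = π/6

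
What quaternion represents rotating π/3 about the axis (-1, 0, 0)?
0.866 - 0.5i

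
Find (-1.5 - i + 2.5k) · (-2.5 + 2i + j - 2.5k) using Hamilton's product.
12 - 3i + j - 3.5k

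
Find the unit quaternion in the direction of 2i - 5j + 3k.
0.3244i - 0.8111j + 0.4867k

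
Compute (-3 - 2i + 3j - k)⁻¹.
-0.1304 + 0.087i - 0.1304j + 0.0435k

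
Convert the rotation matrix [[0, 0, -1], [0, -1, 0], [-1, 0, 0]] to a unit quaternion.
-0.7071i + 0.7071k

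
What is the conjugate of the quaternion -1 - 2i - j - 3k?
-1 + 2i + j + 3k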